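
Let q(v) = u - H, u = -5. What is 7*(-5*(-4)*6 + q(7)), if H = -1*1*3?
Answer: 826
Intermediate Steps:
H = -3 (H = -1*3 = -3)
q(v) = -2 (q(v) = -5 - 1*(-3) = -5 + 3 = -2)
7*(-5*(-4)*6 + q(7)) = 7*(-5*(-4)*6 - 2) = 7*(20*6 - 2) = 7*(120 - 2) = 7*118 = 826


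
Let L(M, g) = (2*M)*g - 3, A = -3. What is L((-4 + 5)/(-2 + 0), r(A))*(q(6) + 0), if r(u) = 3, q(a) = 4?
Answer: -24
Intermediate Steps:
L(M, g) = -3 + 2*M*g (L(M, g) = 2*M*g - 3 = -3 + 2*M*g)
L((-4 + 5)/(-2 + 0), r(A))*(q(6) + 0) = (-3 + 2*((-4 + 5)/(-2 + 0))*3)*(4 + 0) = (-3 + 2*(1/(-2))*3)*4 = (-3 + 2*(1*(-½))*3)*4 = (-3 + 2*(-½)*3)*4 = (-3 - 3)*4 = -6*4 = -24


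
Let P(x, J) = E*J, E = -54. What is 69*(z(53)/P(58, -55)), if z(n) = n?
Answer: 1219/990 ≈ 1.2313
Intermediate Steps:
P(x, J) = -54*J
69*(z(53)/P(58, -55)) = 69*(53/((-54*(-55)))) = 69*(53/2970) = 1219/990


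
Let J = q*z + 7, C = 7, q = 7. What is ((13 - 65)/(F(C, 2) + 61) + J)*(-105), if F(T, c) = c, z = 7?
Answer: -17380/3 ≈ -5793.3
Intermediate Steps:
J = 56 (J = 7*7 + 7 = 49 + 7 = 56)
((13 - 65)/(F(C, 2) + 61) + J)*(-105) = ((13 - 65)/(2 + 61) + 56)*(-105) = (-52/63 + 56)*(-105) = (3476/63)*(-105) = -17380/3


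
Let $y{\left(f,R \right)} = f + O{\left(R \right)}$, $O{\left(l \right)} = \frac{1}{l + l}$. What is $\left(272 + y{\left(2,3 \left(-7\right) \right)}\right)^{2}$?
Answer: $\frac{132411049}{1764} \approx 75063.0$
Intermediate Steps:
$O{\left(l \right)} = \frac{1}{2 l}$
$y{\left(f,R \right)} = f + \frac{1}{2 R}$
$\left(272 + y{\left(2,3 \left(-7\right) \right)}\right)^{2} = \left(272 + \left(2 + \frac{1}{2 \cdot 3 \left(-7\right)}\right)\right)^{2} = \left(272 + \left(2 + \frac{1}{2 \left(-21\right)}\right)\right)^{2} = \left(272 + \left(2 + \frac{1}{2} \left(- \frac{1}{21}\right)\right)\right)^{2} = \left(272 + \left(2 - \frac{1}{42}\right)\right)^{2} = \left(272 + \frac{83}{42}\right)^{2} = \left(\frac{11507}{42}\right)^{2} = \frac{132411049}{1764}$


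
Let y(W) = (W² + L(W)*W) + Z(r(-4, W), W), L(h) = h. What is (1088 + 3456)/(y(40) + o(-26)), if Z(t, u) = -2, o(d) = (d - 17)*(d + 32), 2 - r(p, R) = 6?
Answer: 1136/735 ≈ 1.5456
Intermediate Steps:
r(p, R) = -4 (r(p, R) = 2 - 1*6 = 2 - 6 = -4)
o(d) = (-17 + d)*(32 + d)
y(W) = -2 + 2*W² (y(W) = (W² + W*W) - 2 = (W² + W²) - 2 = 2*W² - 2 = -2 + 2*W²)
(1088 + 3456)/(y(40) + o(-26)) = (1088 + 3456)/((-2 + 2*40²) + (-544 + (-26)² + 15*(-26))) = 4544/((-2 + 2*1600) + (-544 + 676 - 390)) = 4544/((-2 + 3200) - 258) = 4544/(3198 - 258) = 4544/2940 = 4544*(1/2940) = 1136/735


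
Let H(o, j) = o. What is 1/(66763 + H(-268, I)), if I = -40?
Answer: 1/66495 ≈ 1.5039e-5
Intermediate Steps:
1/(66763 + H(-268, I)) = 1/(66763 - 268) = 1/66495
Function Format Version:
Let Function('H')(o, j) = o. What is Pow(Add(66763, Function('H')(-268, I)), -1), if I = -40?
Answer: Rational(1, 66495) ≈ 1.5039e-5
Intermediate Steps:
Pow(Add(66763, Function('H')(-268, I)), -1) = Pow(Add(66763, -268), -1) = Pow(66495, -1) = Rational(1, 66495)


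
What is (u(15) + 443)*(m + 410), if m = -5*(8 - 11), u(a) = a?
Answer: 194650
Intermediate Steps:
m = 15 (m = -5*(-3) = 15)
(u(15) + 443)*(m + 410) = (15 + 443)*(15 + 410) = 458*425 = 194650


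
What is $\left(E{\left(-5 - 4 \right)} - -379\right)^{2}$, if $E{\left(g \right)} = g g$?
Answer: $211600$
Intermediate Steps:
$E{\left(g \right)} = g^{2}$
$\left(E{\left(-5 - 4 \right)} - -379\right)^{2} = \left(\left(-5 - 4\right)^{2} - -379\right)^{2} = \left(\left(-9\right)^{2} + 379\right)^{2} = \left(81 + 379\right)^{2} = 460^{2} = 211600$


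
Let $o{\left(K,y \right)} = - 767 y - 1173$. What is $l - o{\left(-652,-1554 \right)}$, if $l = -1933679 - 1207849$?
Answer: $-4332273$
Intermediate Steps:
$l = -3141528$ ($l = -1933679 - 1207849 = -3141528$)
$o{\left(K,y \right)} = -1173 - 767 y$
$l - o{\left(-652,-1554 \right)} = -3141528 - \left(-1173 - -1191918\right) = -3141528 - \left(-1173 + 1191918\right) = -3141528 - 1190745 = -4332273$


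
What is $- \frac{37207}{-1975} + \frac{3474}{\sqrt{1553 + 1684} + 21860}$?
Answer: $\frac{17929586437141}{943766316925} - \frac{3474 \sqrt{3237}}{477856363} \approx 18.997$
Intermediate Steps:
$- \frac{37207}{-1975} + \frac{3474}{\sqrt{1553 + 1684} + 21860} = \left(-37207\right) \left(- \frac{1}{1975}\right) + \frac{3474}{\sqrt{3237} + 21860} = \frac{37207}{1975} + \frac{3474}{21860 + \sqrt{3237}}$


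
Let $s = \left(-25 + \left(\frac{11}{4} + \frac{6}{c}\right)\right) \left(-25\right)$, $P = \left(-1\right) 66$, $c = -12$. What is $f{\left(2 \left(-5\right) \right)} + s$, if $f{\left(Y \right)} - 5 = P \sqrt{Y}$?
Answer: $\frac{2295}{4} - 66 i \sqrt{10} \approx 573.75 - 208.71 i$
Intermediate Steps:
$P = -66$
$f{\left(Y \right)} = 5 - 66 \sqrt{Y}$
$s = \frac{2275}{4}$ ($s = \left(-25 + \left(\frac{11}{4} + \frac{6}{-12}\right)\right) \left(-25\right) = \left(-25 + \left(11 \cdot \frac{1}{4} + 6 \left(- \frac{1}{12}\right)\right)\right) \left(-25\right) = \left(-25 + \left(\frac{11}{4} - \frac{1}{2}\right)\right) \left(-25\right) = \left(-25 + \frac{9}{4}\right) \left(-25\right) = \left(- \frac{91}{4}\right) \left(-25\right) = \frac{2275}{4} \approx 568.75$)
$f{\left(2 \left(-5\right) \right)} + s = \left(5 - 66 \sqrt{2 \left(-5\right)}\right) + \frac{2275}{4} = \left(5 - 66 \sqrt{-10}\right) + \frac{2275}{4} = \left(5 - 66 i \sqrt{10}\right) + \frac{2275}{4} = \frac{2295}{4} - 66 i \sqrt{10}$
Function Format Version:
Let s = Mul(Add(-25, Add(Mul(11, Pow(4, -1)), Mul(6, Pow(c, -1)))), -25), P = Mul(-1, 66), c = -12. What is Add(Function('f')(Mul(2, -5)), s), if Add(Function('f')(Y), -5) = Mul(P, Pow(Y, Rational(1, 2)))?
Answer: Add(Rational(2295, 4), Mul(-66, I, Pow(10, Rational(1, 2)))) ≈ Add(573.75, Mul(-208.71, I))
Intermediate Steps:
P = -66
Function('f')(Y) = Add(5, Mul(-66, Pow(Y, Rational(1, 2))))
s = Rational(2275, 4) (s = Mul(Add(-25, Add(Mul(11, Pow(4, -1)), Mul(6, Pow(-12, -1)))), -25) = Mul(Add(-25, Add(Mul(11, Rational(1, 4)), Mul(6, Rational(-1, 12)))), -25) = Mul(Add(-25, Add(Rational(11, 4), Rational(-1, 2))), -25) = Mul(Add(-25, Rational(9, 4)), -25) = Mul(Rational(-91, 4), -25) = Rational(2275, 4) ≈ 568.75)
Add(Function('f')(Mul(2, -5)), s) = Add(Add(5, Mul(-66, Pow(Mul(2, -5), Rational(1, 2)))), Rational(2275, 4)) = Add(Add(5, Mul(-66, Pow(-10, Rational(1, 2)))), Rational(2275, 4)) = Add(Add(5, Mul(-66, Mul(I, Pow(10, Rational(1, 2))))), Rational(2275, 4)) = Add(Add(5, Mul(-66, I, Pow(10, Rational(1, 2)))), Rational(2275, 4)) = Add(Rational(2295, 4), Mul(-66, I, Pow(10, Rational(1, 2))))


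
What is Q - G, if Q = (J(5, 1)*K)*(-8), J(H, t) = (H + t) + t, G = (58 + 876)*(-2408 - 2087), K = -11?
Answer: 4198946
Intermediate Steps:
G = -4198330 (G = 934*(-4495) = -4198330)
J(H, t) = H + 2*t
Q = 616 (Q = ((5 + 2*1)*(-11))*(-8) = ((5 + 2)*(-11))*(-8) = (7*(-11))*(-8) = -77*(-8) = 616)
Q - G = 616 - 1*(-4198330) = 616 + 4198330 = 4198946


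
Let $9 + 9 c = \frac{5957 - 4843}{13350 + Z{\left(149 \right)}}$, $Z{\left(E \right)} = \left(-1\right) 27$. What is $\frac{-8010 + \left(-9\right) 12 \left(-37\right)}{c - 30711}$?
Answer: $\frac{240653349}{1841291335} \approx 0.1307$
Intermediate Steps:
$Z{\left(E \right)} = -27$
$c = - \frac{118793}{119907}$ ($c = -1 + \frac{\left(5957 - 4843\right) \frac{1}{13350 - 27}}{9} = -1 + \frac{1114 \cdot \frac{1}{13323}}{9} = -1 + \frac{1}{9} \cdot \frac{1114}{13323} = -1 + \frac{1114}{119907} = - \frac{118793}{119907} \approx -0.99071$)
$\frac{-8010 + \left(-9\right) 12 \left(-37\right)}{c - 30711} = \frac{-8010 + \left(-9\right) 12 \left(-37\right)}{- \frac{118793}{119907} - 30711} = \frac{-8010 - -3996}{- \frac{3682582670}{119907}} = \left(-8010 + 3996\right) \left(- \frac{119907}{3682582670}\right) = \left(-4014\right) \left(- \frac{119907}{3682582670}\right) = \frac{240653349}{1841291335}$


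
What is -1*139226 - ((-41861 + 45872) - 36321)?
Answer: -106916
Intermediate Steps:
-1*139226 - ((-41861 + 45872) - 36321) = -139226 - (4011 - 36321) = -139226 - 1*(-32310) = -139226 + 32310 = -106916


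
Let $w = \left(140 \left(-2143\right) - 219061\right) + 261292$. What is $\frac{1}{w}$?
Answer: $- \frac{1}{257789} \approx -3.8791 \cdot 10^{-6}$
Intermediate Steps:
$w = -257789$ ($w = \left(-300020 - 219061\right) + 261292 = -519081 + 261292 = -257789$)
$\frac{1}{w} = \frac{1}{-257789} = - \frac{1}{257789}$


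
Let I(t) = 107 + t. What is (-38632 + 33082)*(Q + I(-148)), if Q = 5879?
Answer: -32400900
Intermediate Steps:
(-38632 + 33082)*(Q + I(-148)) = (-38632 + 33082)*(5879 + (107 - 148)) = -5550*(5879 - 41) = -5550*5838 = -32400900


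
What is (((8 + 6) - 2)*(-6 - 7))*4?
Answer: -624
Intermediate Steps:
(((8 + 6) - 2)*(-6 - 7))*4 = ((14 - 2)*(-13))*4 = (12*(-13))*4 = -156*4 = -624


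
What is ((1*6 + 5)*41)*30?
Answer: 13530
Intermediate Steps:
((1*6 + 5)*41)*30 = ((6 + 5)*41)*30 = (11*41)*30 = 451*30 = 13530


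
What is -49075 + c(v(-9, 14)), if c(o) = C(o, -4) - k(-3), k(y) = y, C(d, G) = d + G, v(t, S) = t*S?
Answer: -49202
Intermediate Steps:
v(t, S) = S*t
C(d, G) = G + d
c(o) = -1 + o (c(o) = (-4 + o) - 1*(-3) = (-4 + o) + 3 = -1 + o)
-49075 + c(v(-9, 14)) = -49075 + (-1 + 14*(-9)) = -49075 + (-1 - 126) = -49075 - 127 = -49202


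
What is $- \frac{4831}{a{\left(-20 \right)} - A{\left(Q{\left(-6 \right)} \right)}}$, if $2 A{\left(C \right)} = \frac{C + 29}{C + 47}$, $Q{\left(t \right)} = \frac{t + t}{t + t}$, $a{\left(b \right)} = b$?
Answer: $\frac{77296}{325} \approx 237.83$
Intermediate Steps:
$Q{\left(t \right)} = 1$ ($Q{\left(t \right)} = \frac{2 t}{2 t} = 2 t \frac{1}{2 t} = 1$)
$A{\left(C \right)} = \frac{29 + C}{2 \left(47 + C\right)}$ ($A{\left(C \right)} = \frac{\left(C + 29\right) \frac{1}{C + 47}}{2} = \frac{\left(29 + C\right) \frac{1}{47 + C}}{2} = \frac{\frac{1}{47 + C} \left(29 + C\right)}{2} = \frac{29 + C}{2 \left(47 + C\right)}$)
$- \frac{4831}{a{\left(-20 \right)} - A{\left(Q{\left(-6 \right)} \right)}} = - \frac{4831}{-20 - \frac{29 + 1}{2 \left(47 + 1\right)}} = - \frac{4831}{-20 - \frac{1}{2} \cdot \frac{1}{48} \cdot 30} = - \frac{4831}{-20 - \frac{5}{16}} = - \frac{4831}{- \frac{325}{16}} = \left(-4831\right) \left(- \frac{16}{325}\right) = \frac{77296}{325}$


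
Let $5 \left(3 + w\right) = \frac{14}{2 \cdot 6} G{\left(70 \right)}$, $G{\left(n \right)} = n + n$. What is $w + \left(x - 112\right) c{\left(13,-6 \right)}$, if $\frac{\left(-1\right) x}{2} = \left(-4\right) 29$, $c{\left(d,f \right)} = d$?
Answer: $\frac{4769}{3} \approx 1589.7$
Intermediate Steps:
$G{\left(n \right)} = 2 n$
$x = 232$ ($x = - 2 \left(\left(-4\right) 29\right) = \left(-2\right) \left(-116\right) = 232$)
$w = \frac{89}{3}$ ($w = -3 + \frac{\frac{14}{2 \cdot 6} \cdot 2 \cdot 70}{5} = -3 + \frac{\frac{14}{12} \cdot 140}{5} = -3 + \frac{14 \cdot \frac{1}{12} \cdot 140}{5} = -3 + \frac{\frac{7}{6} \cdot 140}{5} = -3 + \frac{1}{5} \cdot \frac{490}{3} = -3 + \frac{98}{3} = \frac{89}{3} \approx 29.667$)
$w + \left(x - 112\right) c{\left(13,-6 \right)} = \frac{89}{3} + \left(232 - 112\right) 13 = \frac{89}{3} + 120 \cdot 13 = \frac{89}{3} + 1560 = \frac{4769}{3}$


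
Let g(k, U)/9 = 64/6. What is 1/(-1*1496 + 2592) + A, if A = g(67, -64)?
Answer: 105217/1096 ≈ 96.001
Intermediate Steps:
g(k, U) = 96 (g(k, U) = 9*(64/6) = 9*(64*(⅙)) = 9*(32/3) = 96)
A = 96
1/(-1*1496 + 2592) + A = 1/(-1*1496 + 2592) + 96 = 1/(-1496 + 2592) + 96 = 1/1096 + 96 = 105217/1096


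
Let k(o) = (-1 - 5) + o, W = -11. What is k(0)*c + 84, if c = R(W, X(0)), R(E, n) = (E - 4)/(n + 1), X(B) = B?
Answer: 174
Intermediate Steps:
R(E, n) = (-4 + E)/(1 + n)
k(o) = -6 + o
c = -15 (c = (-4 - 11)/(1 + 0) = -15/1 = 1*(-15) = -15)
k(0)*c + 84 = (-6 + 0)*(-15) + 84 = -6*(-15) + 84 = 90 + 84 = 174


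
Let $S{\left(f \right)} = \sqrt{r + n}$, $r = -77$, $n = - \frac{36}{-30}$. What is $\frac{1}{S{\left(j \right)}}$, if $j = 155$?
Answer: $- \frac{i \sqrt{1895}}{379} \approx - 0.11486 i$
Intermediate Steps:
$n = \frac{6}{5}$ ($n = \left(-36\right) \left(- \frac{1}{30}\right) = \frac{6}{5} \approx 1.2$)
$S{\left(f \right)} = \frac{i \sqrt{1895}}{5}$ ($S{\left(f \right)} = \sqrt{-77 + \frac{6}{5}} = \sqrt{- \frac{379}{5}} = \frac{i \sqrt{1895}}{5}$)
$\frac{1}{S{\left(j \right)}} = \frac{1}{\frac{1}{5} i \sqrt{1895}} = - \frac{i \sqrt{1895}}{379}$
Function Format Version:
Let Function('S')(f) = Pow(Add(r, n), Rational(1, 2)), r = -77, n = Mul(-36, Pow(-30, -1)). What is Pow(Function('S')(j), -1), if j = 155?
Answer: Mul(Rational(-1, 379), I, Pow(1895, Rational(1, 2))) ≈ Mul(-0.11486, I)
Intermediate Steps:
n = Rational(6, 5) (n = Mul(-36, Rational(-1, 30)) = Rational(6, 5) ≈ 1.2000)
Function('S')(f) = Mul(Rational(1, 5), I, Pow(1895, Rational(1, 2))) (Function('S')(f) = Pow(Add(-77, Rational(6, 5)), Rational(1, 2)) = Pow(Rational(-379, 5), Rational(1, 2)) = Mul(Rational(1, 5), I, Pow(1895, Rational(1, 2))))
Pow(Function('S')(j), -1) = Pow(Mul(Rational(1, 5), I, Pow(1895, Rational(1, 2))), -1) = Mul(Rational(-1, 379), I, Pow(1895, Rational(1, 2)))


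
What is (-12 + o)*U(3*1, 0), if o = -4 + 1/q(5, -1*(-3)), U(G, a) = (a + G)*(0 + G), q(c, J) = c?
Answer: -711/5 ≈ -142.20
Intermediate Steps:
U(G, a) = G*(G + a) (U(G, a) = (G + a)*G = G*(G + a))
o = -19/5 (o = -4 + 1/5 = -19/5 ≈ -3.8000)
(-12 + o)*U(3*1, 0) = (-12 - 19/5)*((3*1)*(3*1 + 0)) = -237*(3 + 0)/5 = -237*3/5 = -79/5*9 = -711/5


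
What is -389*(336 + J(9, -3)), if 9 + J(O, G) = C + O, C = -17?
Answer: -124091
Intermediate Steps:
J(O, G) = -26 + O (J(O, G) = -9 + (-17 + O) = -26 + O)
-389*(336 + J(9, -3)) = -389*(336 + (-26 + 9)) = -389*(336 - 17) = -389*319 = -124091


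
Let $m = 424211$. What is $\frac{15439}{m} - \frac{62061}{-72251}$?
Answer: $\frac{27442442060}{30649668961} \approx 0.89536$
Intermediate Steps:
$\frac{15439}{m} - \frac{62061}{-72251} = \frac{15439}{424211} - \frac{62061}{-72251} = 15439 \cdot \frac{1}{424211} - - \frac{62061}{72251} = \frac{15439}{424211} + \frac{62061}{72251} = \frac{27442442060}{30649668961}$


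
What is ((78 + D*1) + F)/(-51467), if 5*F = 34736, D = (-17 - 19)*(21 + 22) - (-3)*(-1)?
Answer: -27371/257335 ≈ -0.10636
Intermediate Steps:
D = -1551 (D = -36*43 - 1*3 = -1548 - 3 = -1551)
F = 34736/5 (F = (⅕)*34736 = 34736/5 ≈ 6947.2)
((78 + D*1) + F)/(-51467) = ((78 - 1551*1) + 34736/5)/(-51467) = ((78 - 1551) + 34736/5)*(-1/51467) = (-1473 + 34736/5)*(-1/51467) = (27371/5)*(-1/51467) = -27371/257335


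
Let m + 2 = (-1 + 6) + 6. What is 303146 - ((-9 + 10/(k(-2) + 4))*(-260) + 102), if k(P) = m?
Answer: 300904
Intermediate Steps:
m = 9 (m = -2 + ((-1 + 6) + 6) = -2 + (5 + 6) = -2 + 11 = 9)
k(P) = 9
303146 - ((-9 + 10/(k(-2) + 4))*(-260) + 102) = 303146 - ((-9 + 10/(9 + 4))*(-260) + 102) = 303146 - ((-9 + 10/13)*(-260) + 102) = 303146 - (-107/13*(-260) + 102) = 303146 - (2140 + 102) = 303146 - 1*2242 = 303146 - 2242 = 300904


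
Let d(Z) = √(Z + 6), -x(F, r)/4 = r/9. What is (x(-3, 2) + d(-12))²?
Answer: (8 - 9*I*√6)²/81 ≈ -5.2099 - 4.3546*I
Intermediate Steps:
x(F, r) = -4*r/9
d(Z) = √(6 + Z)
(x(-3, 2) + d(-12))² = (-4/9*2 + √(6 - 12))² = (-8/9 + √(-6))² = (-8/9 + I*√6)²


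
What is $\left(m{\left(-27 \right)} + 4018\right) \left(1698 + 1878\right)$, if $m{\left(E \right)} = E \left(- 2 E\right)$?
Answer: $9154560$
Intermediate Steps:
$m{\left(E \right)} = - 2 E^{2}$
$\left(m{\left(-27 \right)} + 4018\right) \left(1698 + 1878\right) = \left(- 2 \left(-27\right)^{2} + 4018\right) \left(1698 + 1878\right) = \left(\left(-2\right) 729 + 4018\right) 3576 = \left(-1458 + 4018\right) 3576 = 2560 \cdot 3576 = 9154560$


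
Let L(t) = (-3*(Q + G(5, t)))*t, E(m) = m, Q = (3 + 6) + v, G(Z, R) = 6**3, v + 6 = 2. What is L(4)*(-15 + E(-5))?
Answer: 53040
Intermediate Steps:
v = -4 (v = -6 + 2 = -4)
G(Z, R) = 216
Q = 5 (Q = (3 + 6) - 4 = 9 - 4 = 5)
L(t) = -663*t (L(t) = (-3*(5 + 216))*t = (-3*221)*t = -663*t)
L(4)*(-15 + E(-5)) = (-663*4)*(-15 - 5) = -2652*(-20) = 53040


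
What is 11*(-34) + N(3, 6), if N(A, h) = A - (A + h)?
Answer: -380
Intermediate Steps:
N(A, h) = -h (N(A, h) = A + (-A - h) = -h)
11*(-34) + N(3, 6) = 11*(-34) - 1*6 = -374 - 6 = -380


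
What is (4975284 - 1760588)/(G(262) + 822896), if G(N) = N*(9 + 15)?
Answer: 401837/103648 ≈ 3.8769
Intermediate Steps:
G(N) = 24*N (G(N) = N*24 = 24*N)
(4975284 - 1760588)/(G(262) + 822896) = (4975284 - 1760588)/(24*262 + 822896) = 3214696/(6288 + 822896) = 3214696/829184 = 3214696*(1/829184) = 401837/103648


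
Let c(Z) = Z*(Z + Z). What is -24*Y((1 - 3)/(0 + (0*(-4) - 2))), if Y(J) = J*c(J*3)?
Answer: -432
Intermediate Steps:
c(Z) = 2*Z**2 (c(Z) = Z*(2*Z) = 2*Z**2)
Y(J) = 18*J**3 (Y(J) = J*(2*(J*3)**2) = J*(2*(3*J)**2) = J*(2*(9*J**2)) = J*(18*J**2) = 18*J**3)
-24*Y((1 - 3)/(0 + (0*(-4) - 2))) = -432*((1 - 3)/(0 + (0*(-4) - 2)))**3 = -432*(-2/(0 + (0 - 2)))**3 = -432*(-2/(0 - 2))**3 = -432*(-2/(-2))**3 = -432*(-2*(-1/2))**3 = -432*1**3 = -432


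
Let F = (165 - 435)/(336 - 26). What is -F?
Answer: 27/31 ≈ 0.87097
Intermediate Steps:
F = -27/31 (F = -270/310 = -270*1/310 = -27/31 ≈ -0.87097)
-F = -1*(-27/31) = 27/31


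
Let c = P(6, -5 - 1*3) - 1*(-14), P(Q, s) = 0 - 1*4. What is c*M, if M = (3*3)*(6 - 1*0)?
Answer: 540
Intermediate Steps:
P(Q, s) = -4 (P(Q, s) = 0 - 4 = -4)
c = 10 (c = -4 - 1*(-14) = -4 + 14 = 10)
M = 54 (M = 9*(6 + 0) = 9*6 = 54)
c*M = 10*54 = 540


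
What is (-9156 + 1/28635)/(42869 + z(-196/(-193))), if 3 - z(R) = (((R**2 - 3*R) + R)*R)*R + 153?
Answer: -363774460939974059/1697297546628016965 ≈ -0.21433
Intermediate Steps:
z(R) = -150 - R**2*(R**2 - 2*R) (z(R) = 3 - ((((R**2 - 3*R) + R)*R)*R + 153) = 3 - (((R**2 - 2*R)*R)*R + 153) = 3 - ((R*(R**2 - 2*R))*R + 153) = 3 - (R**2*(R**2 - 2*R) + 153) = 3 - (153 + R**2*(R**2 - 2*R)) = 3 + (-153 - R**2*(R**2 - 2*R)) = -150 - R**2*(R**2 - 2*R))
(-9156 + 1/28635)/(42869 + z(-196/(-193))) = (-9156 + 1/28635)/(42869 + (-150 - (-196/(-193))**4 + 2*(-196/(-193))**3)) = (-9156 + 1/28635)/(42869 + (-150 - (-196*(-1)/193)**4 + 2*(-196*(-1)/193)**3)) = -262182059/(28635*(42869 + (-150 - (-1*(-196/193))**4 + 2*(-1*(-196/193))**3))) = -262182059/(28635*(42869 + (-150 - (196/193)**4 + 2*(196/193)**3))) = -262182059/(28635*(42869 + (-150 - 1*1475789056/1387488001 + 2*(7529536/7189057)))) = -262182059/(28635*(42869 + (-150 - 1475789056/1387488001 + 15059072/7189057))) = -262182059/(28635*(42869 - 206692588310/1387488001)) = -262182059/(28635*59273530526559/1387488001) = -262182059/28635*1387488001/59273530526559 = -363774460939974059/1697297546628016965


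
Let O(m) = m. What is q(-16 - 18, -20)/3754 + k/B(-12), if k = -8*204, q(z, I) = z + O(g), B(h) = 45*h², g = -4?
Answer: -66383/253395 ≈ -0.26197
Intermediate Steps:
q(z, I) = -4 + z (q(z, I) = z - 4 = -4 + z)
k = -1632
q(-16 - 18, -20)/3754 + k/B(-12) = (-4 + (-16 - 18))/3754 - 1632/(45*(-12)²) = (-4 - 34)*(1/3754) - 1632/(45*144) = -38*1/3754 - 1632/6480 = -19/1877 - 1632*1/6480 = -19/1877 - 34/135 = -66383/253395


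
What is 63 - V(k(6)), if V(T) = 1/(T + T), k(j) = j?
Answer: 755/12 ≈ 62.917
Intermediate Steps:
V(T) = 1/(2*T)
63 - V(k(6)) = 63 - 1/(2*6) = 63 - 1*1/12 = 63 - 1/12 = 755/12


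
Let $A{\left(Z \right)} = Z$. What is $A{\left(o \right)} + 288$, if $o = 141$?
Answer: $429$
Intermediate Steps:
$A{\left(o \right)} + 288 = 141 + 288 = 429$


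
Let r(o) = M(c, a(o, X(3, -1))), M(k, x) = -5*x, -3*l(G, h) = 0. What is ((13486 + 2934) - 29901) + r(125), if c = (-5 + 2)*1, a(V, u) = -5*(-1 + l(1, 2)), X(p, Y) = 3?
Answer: -13506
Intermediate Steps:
l(G, h) = 0 (l(G, h) = -⅓*0 = 0)
a(V, u) = 5 (a(V, u) = -5*(-1 + 0) = -5*(-1) = 5)
c = -3 (c = -3*1 = -3)
r(o) = -25 (r(o) = -5*5 = -25)
((13486 + 2934) - 29901) + r(125) = ((13486 + 2934) - 29901) - 25 = (16420 - 29901) - 25 = -13481 - 25 = -13506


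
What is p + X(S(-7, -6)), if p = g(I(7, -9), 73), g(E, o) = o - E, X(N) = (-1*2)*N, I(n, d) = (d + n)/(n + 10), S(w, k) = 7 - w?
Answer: 767/17 ≈ 45.118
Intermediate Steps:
I(n, d) = (d + n)/(10 + n)
X(N) = -2*N
p = 1243/17 (p = 73 - (-9 + 7)/(10 + 7) = 73 - (-2)/17 = 73 - 1*(-2/17) = 73 + 2/17 = 1243/17 ≈ 73.118)
p + X(S(-7, -6)) = 1243/17 - 2*(7 - 1*(-7)) = 1243/17 - 2*(7 + 7) = 1243/17 - 2*14 = 1243/17 - 28 = 767/17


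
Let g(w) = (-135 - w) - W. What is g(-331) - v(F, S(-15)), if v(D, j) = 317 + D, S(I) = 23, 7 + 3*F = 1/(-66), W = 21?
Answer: -27653/198 ≈ -139.66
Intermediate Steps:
F = -463/198 (F = -7/3 + (⅓)/(-66) = -7/3 + (⅓)*(-1/66) = -7/3 - 1/198 = -463/198 ≈ -2.3384)
g(w) = -156 - w (g(w) = (-135 - w) - 1*21 = (-135 - w) - 21 = -156 - w)
g(-331) - v(F, S(-15)) = (-156 - 1*(-331)) - (317 - 463/198) = (-156 + 331) - 1*62303/198 = 175 - 62303/198 = -27653/198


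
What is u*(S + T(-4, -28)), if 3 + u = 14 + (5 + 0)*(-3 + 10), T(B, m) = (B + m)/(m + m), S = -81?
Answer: -25898/7 ≈ -3699.7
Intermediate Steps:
T(B, m) = (B + m)/(2*m) (T(B, m) = (B + m)/((2*m)) = (B + m)*(1/(2*m)) = (B + m)/(2*m))
u = 46 (u = -3 + (14 + (5 + 0)*(-3 + 10)) = -3 + (14 + 5*7) = -3 + (14 + 35) = -3 + 49 = 46)
u*(S + T(-4, -28)) = 46*(-81 + (1/2)*(-4 - 28)/(-28)) = 46*(-81 + (1/2)*(-1/28)*(-32)) = 46*(-81 + 4/7) = 46*(-563/7) = -25898/7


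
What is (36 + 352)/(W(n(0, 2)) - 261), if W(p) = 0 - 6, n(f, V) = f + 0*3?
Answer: -388/267 ≈ -1.4532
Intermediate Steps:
n(f, V) = f (n(f, V) = f + 0 = f)
W(p) = -6
(36 + 352)/(W(n(0, 2)) - 261) = (36 + 352)/(-6 - 261) = 388/(-267) = 388*(-1/267) = -388/267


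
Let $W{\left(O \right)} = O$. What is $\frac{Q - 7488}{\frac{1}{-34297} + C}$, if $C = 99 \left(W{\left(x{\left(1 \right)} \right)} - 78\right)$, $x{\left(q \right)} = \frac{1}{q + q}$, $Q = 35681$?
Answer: $- \frac{1933870642}{526287467} \approx -3.6746$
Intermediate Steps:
$x{\left(q \right)} = \frac{1}{2 q}$
$C = - \frac{15345}{2}$ ($C = 99 \left(\frac{1}{2 \cdot 1} - 78\right) = 99 \left(\frac{1}{2} \cdot 1 - 78\right) = 99 \left(\frac{1}{2} - 78\right) = 99 \left(- \frac{155}{2}\right) = - \frac{15345}{2} \approx -7672.5$)
$\frac{Q - 7488}{\frac{1}{-34297} + C} = \frac{35681 - 7488}{\frac{1}{-34297} - \frac{15345}{2}} = \frac{28193}{- \frac{1}{34297} - \frac{15345}{2}} = \frac{28193}{- \frac{526287467}{68594}} = 28193 \left(- \frac{68594}{526287467}\right) = - \frac{1933870642}{526287467}$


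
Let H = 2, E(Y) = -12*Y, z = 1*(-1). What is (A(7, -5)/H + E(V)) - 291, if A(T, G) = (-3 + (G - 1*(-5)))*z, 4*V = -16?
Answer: -483/2 ≈ -241.50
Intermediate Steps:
z = -1
V = -4 (V = (¼)*(-16) = -4)
A(T, G) = -2 - G (A(T, G) = (-3 + (G - 1*(-5)))*(-1) = (-3 + (G + 5))*(-1) = (-3 + (5 + G))*(-1) = (2 + G)*(-1) = -2 - G)
(A(7, -5)/H + E(V)) - 291 = ((-2 - 1*(-5))/2 - 12*(-4)) - 291 = ((-2 + 5)*(½) + 48) - 291 = (3*(½) + 48) - 291 = (3/2 + 48) - 291 = 99/2 - 291 = -483/2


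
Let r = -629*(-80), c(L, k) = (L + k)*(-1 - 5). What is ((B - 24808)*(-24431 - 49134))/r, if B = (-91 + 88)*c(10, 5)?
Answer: 180513797/5032 ≈ 35873.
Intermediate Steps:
c(L, k) = -6*L - 6*k (c(L, k) = (L + k)*(-6) = -6*L - 6*k)
B = 270 (B = (-91 + 88)*(-6*10 - 6*5) = -3*(-60 - 30) = -3*(-90) = 270)
r = 50320
((B - 24808)*(-24431 - 49134))/r = ((270 - 24808)*(-24431 - 49134))/50320 = -24538*(-73565)*(1/50320) = 1805137970*(1/50320) = 180513797/5032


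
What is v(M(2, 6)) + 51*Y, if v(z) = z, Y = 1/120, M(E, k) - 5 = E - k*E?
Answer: -183/40 ≈ -4.5750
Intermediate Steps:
M(E, k) = 5 + E - E*k (M(E, k) = 5 + (E - k*E) = 5 + (E - E*k) = 5 + E - E*k)
Y = 1/120 ≈ 0.0083333
v(M(2, 6)) + 51*Y = (5 + 2 - 1*2*6) + 51*(1/120) = (5 + 2 - 12) + 17/40 = -5 + 17/40 = -183/40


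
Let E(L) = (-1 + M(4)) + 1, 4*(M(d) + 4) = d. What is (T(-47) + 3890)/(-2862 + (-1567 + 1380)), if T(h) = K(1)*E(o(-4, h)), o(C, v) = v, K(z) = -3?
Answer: -3899/3049 ≈ -1.2788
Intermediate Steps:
M(d) = -4 + d/4
E(L) = -3 (E(L) = (-1 + (-4 + (¼)*4)) + 1 = (-1 + (-4 + 1)) + 1 = (-1 - 3) + 1 = -4 + 1 = -3)
T(h) = 9 (T(h) = -3*(-3) = 9)
(T(-47) + 3890)/(-2862 + (-1567 + 1380)) = (9 + 3890)/(-2862 + (-1567 + 1380)) = 3899/(-2862 - 187) = 3899/(-3049) = 3899*(-1/3049) = -3899/3049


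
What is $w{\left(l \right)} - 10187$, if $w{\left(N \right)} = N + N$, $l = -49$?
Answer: $-10285$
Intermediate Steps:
$w{\left(N \right)} = 2 N$
$w{\left(l \right)} - 10187 = 2 \left(-49\right) - 10187 = -98 - 10187 = -10285$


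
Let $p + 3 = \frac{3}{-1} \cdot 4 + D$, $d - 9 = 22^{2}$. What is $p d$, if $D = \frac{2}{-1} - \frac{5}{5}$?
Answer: $-8874$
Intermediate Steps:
$D = -3$ ($D = 2 \left(-1\right) - 1 = -2 - 1 = -3$)
$d = 493$ ($d = 9 + 22^{2} = 9 + 484 = 493$)
$p = -18$ ($p = -3 + \left(\frac{3}{-1} \cdot 4 - 3\right) = -3 + \left(3 \left(-1\right) 4 - 3\right) = -3 - 15 = -18$)
$p d = \left(-18\right) 493 = -8874$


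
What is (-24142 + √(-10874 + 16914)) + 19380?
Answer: -4762 + 2*√1510 ≈ -4684.3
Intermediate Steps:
(-24142 + √(-10874 + 16914)) + 19380 = (-24142 + √6040) + 19380 = (-24142 + 2*√1510) + 19380 = -4762 + 2*√1510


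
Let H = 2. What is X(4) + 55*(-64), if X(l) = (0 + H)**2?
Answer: -3516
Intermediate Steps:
X(l) = 4 (X(l) = (0 + 2)**2 = 2**2 = 4)
X(4) + 55*(-64) = 4 + 55*(-64) = 4 - 3520 = -3516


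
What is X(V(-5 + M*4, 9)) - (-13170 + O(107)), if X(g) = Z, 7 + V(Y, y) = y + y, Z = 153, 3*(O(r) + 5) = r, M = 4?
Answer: 39877/3 ≈ 13292.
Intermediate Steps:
O(r) = -5 + r/3
V(Y, y) = -7 + 2*y (V(Y, y) = -7 + (y + y) = -7 + 2*y)
X(g) = 153
X(V(-5 + M*4, 9)) - (-13170 + O(107)) = 153 - (-13170 + (-5 + (⅓)*107)) = 153 - (-13170 + (-5 + 107/3)) = 153 - (-13170 + 92/3) = 153 - 1*(-39418/3) = 153 + 39418/3 = 39877/3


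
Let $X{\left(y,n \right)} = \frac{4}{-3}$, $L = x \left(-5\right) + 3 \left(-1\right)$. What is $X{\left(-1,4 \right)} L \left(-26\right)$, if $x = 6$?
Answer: $-1144$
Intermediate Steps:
$L = -33$ ($L = 6 \left(-5\right) + 3 \left(-1\right) = -30 - 3 = -33$)
$X{\left(y,n \right)} = - \frac{4}{3}$ ($X{\left(y,n \right)} = 4 \left(- \frac{1}{3}\right) = - \frac{4}{3}$)
$X{\left(-1,4 \right)} L \left(-26\right) = \left(- \frac{4}{3}\right) \left(-33\right) \left(-26\right) = 44 \left(-26\right) = -1144$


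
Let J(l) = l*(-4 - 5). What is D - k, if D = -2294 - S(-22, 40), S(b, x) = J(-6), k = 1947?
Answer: -4295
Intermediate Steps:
J(l) = -9*l (J(l) = l*(-9) = -9*l)
S(b, x) = 54 (S(b, x) = -9*(-6) = 54)
D = -2348 (D = -2294 - 1*54 = -2294 - 54 = -2348)
D - k = -2348 - 1*1947 = -2348 - 1947 = -4295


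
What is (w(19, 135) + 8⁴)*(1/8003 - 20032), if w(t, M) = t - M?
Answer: -638058058100/8003 ≈ -7.9727e+7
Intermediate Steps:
(w(19, 135) + 8⁴)*(1/8003 - 20032) = ((19 - 1*135) + 8⁴)*(1/8003 - 20032) = ((19 - 135) + 4096)*(1/8003 - 20032) = (-116 + 4096)*(-160316095/8003) = 3980*(-160316095/8003) = -638058058100/8003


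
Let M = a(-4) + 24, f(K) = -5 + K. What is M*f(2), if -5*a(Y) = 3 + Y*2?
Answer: -75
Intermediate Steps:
a(Y) = -⅗ - 2*Y/5 (a(Y) = -(3 + Y*2)/5 = -(3 + 2*Y)/5 = -⅗ - 2*Y/5)
M = 25 (M = (-⅗ - ⅖*(-4)) + 24 = (-⅗ + 8/5) + 24 = 1 + 24 = 25)
M*f(2) = 25*(-5 + 2) = 25*(-3) = -75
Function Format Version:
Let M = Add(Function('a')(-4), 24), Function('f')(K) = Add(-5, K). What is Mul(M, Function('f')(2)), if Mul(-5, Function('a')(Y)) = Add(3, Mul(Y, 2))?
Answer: -75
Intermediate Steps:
Function('a')(Y) = Add(Rational(-3, 5), Mul(Rational(-2, 5), Y)) (Function('a')(Y) = Mul(Rational(-1, 5), Add(3, Mul(Y, 2))) = Mul(Rational(-1, 5), Add(3, Mul(2, Y))) = Add(Rational(-3, 5), Mul(Rational(-2, 5), Y)))
M = 25 (M = Add(Add(Rational(-3, 5), Mul(Rational(-2, 5), -4)), 24) = Add(Add(Rational(-3, 5), Rational(8, 5)), 24) = Add(1, 24) = 25)
Mul(M, Function('f')(2)) = Mul(25, Add(-5, 2)) = Mul(25, -3) = -75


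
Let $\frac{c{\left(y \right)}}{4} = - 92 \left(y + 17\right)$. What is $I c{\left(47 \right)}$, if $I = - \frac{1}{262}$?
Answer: $\frac{11776}{131} \approx 89.893$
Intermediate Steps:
$I = - \frac{1}{262}$ ($I = \left(-1\right) \frac{1}{262} = - \frac{1}{262} \approx -0.0038168$)
$c{\left(y \right)} = -6256 - 368 y$ ($c{\left(y \right)} = 4 \left(- 92 \left(y + 17\right)\right) = 4 \left(- 92 \left(17 + y\right)\right) = 4 \left(-1564 - 92 y\right) = -6256 - 368 y$)
$I c{\left(47 \right)} = - \frac{-6256 - 17296}{262} = \left(- \frac{1}{262}\right) \left(-23552\right) = \frac{11776}{131}$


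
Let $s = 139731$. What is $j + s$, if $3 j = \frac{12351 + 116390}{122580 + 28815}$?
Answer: $\frac{63463852976}{454185} \approx 1.3973 \cdot 10^{5}$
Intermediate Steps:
$j = \frac{128741}{454185}$ ($j = \frac{\left(12351 + 116390\right) \frac{1}{122580 + 28815}}{3} = \frac{128741 \cdot \frac{1}{151395}}{3} = \frac{1}{3} \cdot \frac{128741}{151395} = \frac{128741}{454185} \approx 0.28345$)
$j + s = \frac{128741}{454185} + 139731 = \frac{63463852976}{454185}$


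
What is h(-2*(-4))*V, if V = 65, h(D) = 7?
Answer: 455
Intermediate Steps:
h(-2*(-4))*V = 7*65 = 455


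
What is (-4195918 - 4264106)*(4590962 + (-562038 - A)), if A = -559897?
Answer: -38821535791704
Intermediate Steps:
(-4195918 - 4264106)*(4590962 + (-562038 - A)) = (-4195918 - 4264106)*(4590962 + (-562038 - 1*(-559897))) = -8460024*(4590962 + (-562038 + 559897)) = -8460024*(4590962 - 2141) = -8460024*4588821 = -38821535791704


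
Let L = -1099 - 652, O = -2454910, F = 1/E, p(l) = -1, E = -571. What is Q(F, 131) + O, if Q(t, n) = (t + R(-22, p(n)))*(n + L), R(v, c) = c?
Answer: -1400826970/571 ≈ -2.4533e+6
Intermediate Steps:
F = -1/571 (F = 1/(-571) = -1/571 ≈ -0.0017513)
L = -1751
Q(t, n) = (-1 + t)*(-1751 + n) (Q(t, n) = (t - 1)*(n - 1751) = (-1 + t)*(-1751 + n))
Q(F, 131) + O = (1751 - 1*131 - 1751*(-1/571) + 131*(-1/571)) - 2454910 = (1751 - 131 + 1751/571 - 131/571) - 2454910 = 926640/571 - 2454910 = -1400826970/571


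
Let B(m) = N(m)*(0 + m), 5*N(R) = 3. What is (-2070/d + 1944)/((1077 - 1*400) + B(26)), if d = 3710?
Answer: 3605085/1284773 ≈ 2.8060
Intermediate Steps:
N(R) = ⅗ (N(R) = (⅕)*3 = ⅗)
B(m) = 3*m/5 (B(m) = 3*(0 + m)/5 = 3*m/5)
(-2070/d + 1944)/((1077 - 1*400) + B(26)) = (-2070/3710 + 1944)/((1077 - 1*400) + (⅗)*26) = (-2070*1/3710 + 1944)/((1077 - 400) + 78/5) = (-207/371 + 1944)/(677 + 78/5) = 721017/(371*(3463/5)) = (721017/371)*(5/3463) = 3605085/1284773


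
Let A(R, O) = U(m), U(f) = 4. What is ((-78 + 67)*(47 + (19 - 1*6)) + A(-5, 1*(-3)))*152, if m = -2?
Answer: -99712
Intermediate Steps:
A(R, O) = 4
((-78 + 67)*(47 + (19 - 1*6)) + A(-5, 1*(-3)))*152 = ((-78 + 67)*(47 + (19 - 1*6)) + 4)*152 = (-11*(47 + (19 - 6)) + 4)*152 = (-11*(47 + 13) + 4)*152 = (-11*60 + 4)*152 = (-660 + 4)*152 = -656*152 = -99712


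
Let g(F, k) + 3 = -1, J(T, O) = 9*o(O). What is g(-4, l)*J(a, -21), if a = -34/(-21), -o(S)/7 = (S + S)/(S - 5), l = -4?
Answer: 5292/13 ≈ 407.08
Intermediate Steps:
o(S) = -14*S/(-5 + S) (o(S) = -7*(S + S)/(S - 5) = -7*2*S/(-5 + S) = -14*S/(-5 + S))
a = 34/21 (a = -34*(-1/21) = 34/21 ≈ 1.6190)
J(T, O) = -126*O/(-5 + O) (J(T, O) = 9*(-14*O/(-5 + O)) = -126*O/(-5 + O))
g(F, k) = -4 (g(F, k) = -3 - 1 = -4)
g(-4, l)*J(a, -21) = -(-504)*(-21)/(-5 - 21) = -(-504)*(-21)/(-26) = -(-504)*(-21)*(-1)/26 = -4*(-1323/13) = 5292/13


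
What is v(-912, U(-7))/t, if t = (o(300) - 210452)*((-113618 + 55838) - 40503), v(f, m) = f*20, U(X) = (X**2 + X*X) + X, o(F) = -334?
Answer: -160/181725267 ≈ -8.8045e-7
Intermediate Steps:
U(X) = X + 2*X**2 (U(X) = (X**2 + X**2) + X = 2*X**2 + X = X + 2*X**2)
v(f, m) = 20*f
t = 20716680438 (t = (-334 - 210452)*((-113618 + 55838) - 40503) = -210786*(-57780 - 40503) = -210786*(-98283) = 20716680438)
v(-912, U(-7))/t = (20*(-912))/20716680438 = -18240*1/20716680438 = -160/181725267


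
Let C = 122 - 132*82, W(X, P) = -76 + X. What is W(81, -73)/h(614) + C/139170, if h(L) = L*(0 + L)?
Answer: -2016957671/26233266660 ≈ -0.076885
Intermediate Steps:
h(L) = L² (h(L) = L*L = L²)
C = -10702 (C = 122 - 10824 = -10702)
W(81, -73)/h(614) + C/139170 = (-76 + 81)/(614²) - 10702/139170 = 5/376996 - 10702*1/139170 = 5*(1/376996) - 5351/69585 = 5/376996 - 5351/69585 = -2016957671/26233266660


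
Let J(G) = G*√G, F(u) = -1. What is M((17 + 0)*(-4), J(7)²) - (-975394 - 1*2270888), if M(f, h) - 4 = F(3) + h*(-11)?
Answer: 3242512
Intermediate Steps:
J(G) = G^(3/2)
M(f, h) = 3 - 11*h (M(f, h) = 4 + (-1 + h*(-11)) = 4 + (-1 - 11*h) = 3 - 11*h)
M((17 + 0)*(-4), J(7)²) - (-975394 - 1*2270888) = (3 - 11*(7^(3/2))²) - (-975394 - 1*2270888) = (3 - 11*(7*√7)²) - (-975394 - 2270888) = (3 - 11*343) - 1*(-3246282) = (3 - 3773) + 3246282 = -3770 + 3246282 = 3242512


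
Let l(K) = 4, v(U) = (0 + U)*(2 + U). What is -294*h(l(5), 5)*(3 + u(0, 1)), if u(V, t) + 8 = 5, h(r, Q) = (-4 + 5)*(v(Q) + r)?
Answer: 0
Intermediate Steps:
v(U) = U*(2 + U)
h(r, Q) = r + Q*(2 + Q) (h(r, Q) = (-4 + 5)*(Q*(2 + Q) + r) = 1*(r + Q*(2 + Q)) = r + Q*(2 + Q))
u(V, t) = -3 (u(V, t) = -8 + 5 = -3)
-294*h(l(5), 5)*(3 + u(0, 1)) = -294*(4 + 5*(2 + 5))*(3 - 3) = -294*(4 + 5*7)*0 = -294*(4 + 35)*0 = -11466*0 = -294*0 = 0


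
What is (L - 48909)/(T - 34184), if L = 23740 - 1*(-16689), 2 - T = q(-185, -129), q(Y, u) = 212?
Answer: 4240/17197 ≈ 0.24655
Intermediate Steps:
T = -210 (T = 2 - 1*212 = 2 - 212 = -210)
L = 40429 (L = 23740 + 16689 = 40429)
(L - 48909)/(T - 34184) = (40429 - 48909)/(-210 - 34184) = -8480/(-34394) = -8480*(-1/34394) = 4240/17197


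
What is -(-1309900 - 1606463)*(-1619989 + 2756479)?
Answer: 3314417385870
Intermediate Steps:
-(-1309900 - 1606463)*(-1619989 + 2756479) = -(-2916363)*1136490 = -1*(-3314417385870) = 3314417385870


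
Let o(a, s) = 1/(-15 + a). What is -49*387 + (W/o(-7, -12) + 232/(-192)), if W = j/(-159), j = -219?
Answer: -24161017/1272 ≈ -18995.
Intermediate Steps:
W = 73/53 (W = -219/(-159) = -219*(-1/159) = 73/53 ≈ 1.3774)
-49*387 + (W/o(-7, -12) + 232/(-192)) = -49*387 + (73/(53*(1/(-15 - 7))) + 232/(-192)) = -18963 + (73/(53*(1/(-22))) + 232*(-1/192)) = -18963 + (73/(53*(-1/22)) - 29/24) = -18963 + ((73/53)*(-22) - 29/24) = -18963 + (-1606/53 - 29/24) = -18963 - 40081/1272 = -24161017/1272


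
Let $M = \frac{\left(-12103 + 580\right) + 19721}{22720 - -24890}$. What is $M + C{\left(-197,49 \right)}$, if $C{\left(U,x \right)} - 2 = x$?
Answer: $\frac{1218154}{23805} \approx 51.172$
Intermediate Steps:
$M = \frac{4099}{23805}$ ($M = \frac{-11523 + 19721}{22720 + 24890} = \frac{8198}{47610} = 8198 \cdot \frac{1}{47610} = \frac{4099}{23805} \approx 0.17219$)
$C{\left(U,x \right)} = 2 + x$
$M + C{\left(-197,49 \right)} = \frac{4099}{23805} + \left(2 + 49\right) = \frac{4099}{23805} + 51 = \frac{1218154}{23805}$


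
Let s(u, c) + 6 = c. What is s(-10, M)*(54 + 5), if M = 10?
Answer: 236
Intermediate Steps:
s(u, c) = -6 + c
s(-10, M)*(54 + 5) = (-6 + 10)*(54 + 5) = 4*59 = 236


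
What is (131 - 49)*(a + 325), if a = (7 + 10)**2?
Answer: 50348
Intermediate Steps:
a = 289 (a = 17**2 = 289)
(131 - 49)*(a + 325) = (131 - 49)*(289 + 325) = 82*614 = 50348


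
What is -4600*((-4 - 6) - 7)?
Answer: 78200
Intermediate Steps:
-4600*((-4 - 6) - 7) = -4600*(-10 - 7) = -4600*(-17) = -184*(-425) = 78200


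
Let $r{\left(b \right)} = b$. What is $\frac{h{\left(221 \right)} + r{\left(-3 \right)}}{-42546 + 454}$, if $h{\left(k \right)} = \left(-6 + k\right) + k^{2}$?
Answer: $- \frac{49053}{42092} \approx -1.1654$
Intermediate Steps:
$h{\left(k \right)} = -6 + k + k^{2}$
$\frac{h{\left(221 \right)} + r{\left(-3 \right)}}{-42546 + 454} = \frac{\left(-6 + 221 + 221^{2}\right) - 3}{-42546 + 454} = \frac{\left(-6 + 221 + 48841\right) - 3}{-42092} = \left(49056 - 3\right) \left(- \frac{1}{42092}\right) = 49053 \left(- \frac{1}{42092}\right) = - \frac{49053}{42092}$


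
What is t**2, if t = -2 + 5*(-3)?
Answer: 289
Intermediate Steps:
t = -17 (t = -2 - 15 = -17)
t**2 = (-17)**2 = 289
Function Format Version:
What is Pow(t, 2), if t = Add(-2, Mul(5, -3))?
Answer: 289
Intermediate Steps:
t = -17 (t = Add(-2, -15) = -17)
Pow(t, 2) = Pow(-17, 2) = 289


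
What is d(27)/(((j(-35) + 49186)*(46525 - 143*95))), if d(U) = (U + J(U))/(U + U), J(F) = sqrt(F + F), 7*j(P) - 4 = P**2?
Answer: 7/22763582280 + 7*sqrt(6)/204872240520 ≈ 3.9120e-10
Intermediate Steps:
j(P) = 4/7 + P**2/7
J(F) = sqrt(2)*sqrt(F) (J(F) = sqrt(2*F) = sqrt(2)*sqrt(F))
d(U) = (U + sqrt(2)*sqrt(U))/(2*U) (d(U) = (U + sqrt(2)*sqrt(U))/(U + U) = (U + sqrt(2)*sqrt(U))/((2*U)) = (U + sqrt(2)*sqrt(U))*(1/(2*U)) = (U + sqrt(2)*sqrt(U))/(2*U))
d(27)/(((j(-35) + 49186)*(46525 - 143*95))) = ((1/2)*(27 + sqrt(2)*sqrt(27))/27)/((((4/7 + (1/7)*(-35)**2) + 49186)*(46525 - 143*95))) = ((1/2)*(1/27)*(27 + sqrt(2)*(3*sqrt(3))))/((((4/7 + (1/7)*1225) + 49186)*(46525 - 13585))) = ((1/2)*(1/27)*(27 + 3*sqrt(6)))/((((4/7 + 175) + 49186)*32940)) = (1/2 + sqrt(6)/18)/(((1229/7 + 49186)*32940)) = (1/2 + sqrt(6)/18)/(((345531/7)*32940)) = (1/2 + sqrt(6)/18)/(11381791140/7) = (1/2 + sqrt(6)/18)*(7/11381791140) = 7/22763582280 + 7*sqrt(6)/204872240520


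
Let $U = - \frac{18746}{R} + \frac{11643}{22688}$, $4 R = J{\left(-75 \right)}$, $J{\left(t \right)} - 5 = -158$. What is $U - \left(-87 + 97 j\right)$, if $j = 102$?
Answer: $- \frac{32339667677}{3471264} \approx -9316.4$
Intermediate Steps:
$J{\left(t \right)} = -153$ ($J{\left(t \right)} = 5 - 158 = -153$)
$R = - \frac{153}{4}$ ($R = \frac{1}{4} \left(-153\right) = - \frac{153}{4} \approx -38.25$)
$U = \frac{1703018371}{3471264}$ ($U = - \frac{18746}{- \frac{153}{4}} + \frac{11643}{22688} = \left(-18746\right) \left(- \frac{4}{153}\right) + 11643 \cdot \frac{1}{22688} = \frac{74984}{153} + \frac{11643}{22688} = \frac{1703018371}{3471264} \approx 490.6$)
$U - \left(-87 + 97 j\right) = \frac{1703018371}{3471264} + \left(87 - 9894\right) = \frac{1703018371}{3471264} - 9807 = - \frac{32339667677}{3471264}$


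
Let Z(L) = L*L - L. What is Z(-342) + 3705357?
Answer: 3822663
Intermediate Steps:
Z(L) = L² - L
Z(-342) + 3705357 = -342*(-1 - 342) + 3705357 = -342*(-343) + 3705357 = 117306 + 3705357 = 3822663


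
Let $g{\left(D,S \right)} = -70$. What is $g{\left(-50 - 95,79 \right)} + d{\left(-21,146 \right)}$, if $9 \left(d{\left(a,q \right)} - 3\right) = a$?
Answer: $- \frac{208}{3} \approx -69.333$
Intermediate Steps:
$d{\left(a,q \right)} = 3 + \frac{a}{9}$
$g{\left(-50 - 95,79 \right)} + d{\left(-21,146 \right)} = -70 + \left(3 + \frac{1}{9} \left(-21\right)\right) = -70 + \left(3 - \frac{7}{3}\right) = -70 + \frac{2}{3} = - \frac{208}{3}$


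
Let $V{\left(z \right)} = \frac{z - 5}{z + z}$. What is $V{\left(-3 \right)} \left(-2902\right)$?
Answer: $- \frac{11608}{3} \approx -3869.3$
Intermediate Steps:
$V{\left(z \right)} = \frac{-5 + z}{2 z}$
$V{\left(-3 \right)} \left(-2902\right) = \frac{-5 - 3}{2 \left(-3\right)} \left(-2902\right) = \frac{1}{2} \left(- \frac{1}{3}\right) \left(-8\right) \left(-2902\right) = \frac{4}{3} \left(-2902\right) = - \frac{11608}{3}$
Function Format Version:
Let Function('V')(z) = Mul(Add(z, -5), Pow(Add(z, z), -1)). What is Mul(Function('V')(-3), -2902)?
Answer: Rational(-11608, 3) ≈ -3869.3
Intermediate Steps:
Function('V')(z) = Mul(Rational(1, 2), Pow(z, -1), Add(-5, z)) (Function('V')(z) = Mul(Add(-5, z), Pow(Mul(2, z), -1)) = Mul(Add(-5, z), Mul(Rational(1, 2), Pow(z, -1))) = Mul(Rational(1, 2), Pow(z, -1), Add(-5, z)))
Mul(Function('V')(-3), -2902) = Mul(Mul(Rational(1, 2), Pow(-3, -1), Add(-5, -3)), -2902) = Mul(Mul(Rational(1, 2), Rational(-1, 3), -8), -2902) = Mul(Rational(4, 3), -2902) = Rational(-11608, 3)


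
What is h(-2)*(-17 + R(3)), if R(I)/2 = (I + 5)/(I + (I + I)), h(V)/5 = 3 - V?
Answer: -3425/9 ≈ -380.56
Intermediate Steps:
h(V) = 15 - 5*V (h(V) = 5*(3 - V) = 15 - 5*V)
R(I) = 2*(5 + I)/(3*I) (R(I) = 2*((I + 5)/(I + (I + I))) = 2*((5 + I)/(I + 2*I)) = 2*((5 + I)/((3*I))) = 2*((5 + I)*(1/(3*I))) = 2*((5 + I)/(3*I)) = 2*(5 + I)/(3*I))
h(-2)*(-17 + R(3)) = (15 - 5*(-2))*(-17 + (2/3)*(5 + 3)/3) = (15 + 10)*(-17 + (2/3)*(1/3)*8) = 25*(-17 + 16/9) = 25*(-137/9) = -3425/9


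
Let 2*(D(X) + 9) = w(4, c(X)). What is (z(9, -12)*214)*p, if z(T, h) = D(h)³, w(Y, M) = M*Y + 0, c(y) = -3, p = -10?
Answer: 7222500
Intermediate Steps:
w(Y, M) = M*Y
D(X) = -15 (D(X) = -9 + (-3*4)/2 = -9 + (½)*(-12) = -9 - 6 = -15)
z(T, h) = -3375 (z(T, h) = (-15)³ = -3375)
(z(9, -12)*214)*p = -3375*214*(-10) = -722250*(-10) = 7222500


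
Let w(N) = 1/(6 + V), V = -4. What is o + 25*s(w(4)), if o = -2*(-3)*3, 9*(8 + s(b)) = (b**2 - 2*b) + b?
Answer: -6577/36 ≈ -182.69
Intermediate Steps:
w(N) = 1/2 (w(N) = 1/(6 - 4) = 1/2)
s(b) = -8 - b/9 + b**2/9 (s(b) = -8 + ((b**2 - 2*b) + b)/9 = -8 + (b**2 - b)/9 = -8 + (-b/9 + b**2/9) = -8 - b/9 + b**2/9)
o = 18 (o = 6*3 = 18)
o + 25*s(w(4)) = 18 + 25*(-8 - 1/9*1/2 + (1/2)**2/9) = 18 + 25*(-8 - 1/18 + (1/9)*(1/4)) = 18 + 25*(-8 - 1/18 + 1/36) = 18 + 25*(-289/36) = 18 - 7225/36 = -6577/36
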